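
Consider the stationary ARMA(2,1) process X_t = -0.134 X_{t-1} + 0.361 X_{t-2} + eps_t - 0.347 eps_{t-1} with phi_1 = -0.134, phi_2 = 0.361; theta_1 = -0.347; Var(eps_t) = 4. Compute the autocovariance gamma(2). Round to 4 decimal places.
\gamma(2) = 2.6608

Multiply the model equation by X_{t-k} and take expectations. With theta_0 = psi_0 = 1 and psi_j the MA(infinity) weights, this gives
  gamma(k) - sum_i phi_i gamma(k-i) = c_k,
  c_k = sigma^2 * sum_{j=k..q} theta_j psi_{j-k}   (c_k = 0 for k > q),
using gamma(-m) = gamma(m).
psi-weights needed (psi_j = theta_j + sum_i phi_i psi_{j-i}):
  psi_1 = theta_1 + phi_1 = -0.347 + (-0.134) = -0.481
Right-hand sides:
  c_0 = sigma^2 (1 + theta_1 psi_1) = 4 * (1 + (-0.347)(-0.481)) = 4 * 1.166907 = 4.667628
  c_1 = sigma^2 theta_1 = 4 * (-0.347) = -1.388
  c_2 = 0
Equations for k = 0, 1, 2 (AR order 2, c_2 = 0):
  (E0) gamma(0) = phi_1 gamma(1) + phi_2 gamma(2) + c_0
  (E1) gamma(1) = phi_1 gamma(0) + phi_2 gamma(1) + c_1
  (E2) gamma(2) = phi_1 gamma(1) + phi_2 gamma(0)
From (E1): gamma(1) = A gamma(0) + B with
  A = phi_1 / (1 - phi_2) = -0.134 / 0.639 = -0.209703,   B = c_1 / (1 - phi_2) = -1.388 / 0.639 = -2.172144.
Insert (E2) into (E0): gamma(0) (1 - phi_2^2) = phi_1 (1 + phi_2) gamma(1) + c_0.
  phi_1 (1 + phi_2) = (-0.134)(1.361) = -0.182374,   1 - phi_2^2 = 0.869679.
Replace gamma(1) by A gamma(0) + B and collect gamma(0):
  gamma(0) [0.869679 - (-0.182374)(-0.209703)] = (-0.182374)(-2.172144) + 4.667628
  gamma(0) * 0.831435 = 5.063771
  gamma(0) = 5.063771 / 0.831435 = 6.090401.
  gamma(1) = A gamma(0) + B = (-0.209703)(6.090401) + (-2.172144) = -3.449317.
  gamma(2) = phi_1 gamma(1) + phi_2 gamma(0) = (-0.134)(-3.449317) + (0.361)(6.090401) = 2.660843.
Therefore gamma(2) = 2.6608 (to 4 decimal places).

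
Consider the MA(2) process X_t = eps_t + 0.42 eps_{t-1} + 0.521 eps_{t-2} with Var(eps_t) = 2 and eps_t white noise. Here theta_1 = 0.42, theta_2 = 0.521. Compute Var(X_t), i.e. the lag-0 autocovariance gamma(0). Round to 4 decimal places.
\gamma(0) = 2.8957

For an MA(q) process X_t = eps_t + sum_i theta_i eps_{t-i} with
Var(eps_t) = sigma^2, the variance is
  gamma(0) = sigma^2 * (1 + sum_i theta_i^2).
  sum_i theta_i^2 = (0.42)^2 + (0.521)^2 = 0.1764 + 0.271441 = 0.447841.
  gamma(0) = 2 * (1 + 0.447841) = 2 * 1.447841 = 2.895682, which rounds to 2.8957.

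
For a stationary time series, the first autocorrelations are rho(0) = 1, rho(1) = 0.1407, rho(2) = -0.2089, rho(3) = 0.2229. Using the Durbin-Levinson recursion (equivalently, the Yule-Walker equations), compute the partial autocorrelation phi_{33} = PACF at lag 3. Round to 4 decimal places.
\phi_{33} = 0.3150

The PACF at lag k is phi_{kk}, the last component of the solution
to the Yule-Walker system G_k phi = r_k where
  (G_k)_{ij} = rho(|i - j|), (r_k)_i = rho(i), i,j = 1..k.
Equivalently, Durbin-Levinson gives phi_{kk} iteratively:
  phi_{11} = rho(1)
  phi_{kk} = [rho(k) - sum_{j=1..k-1} phi_{k-1,j} rho(k-j)]
            / [1 - sum_{j=1..k-1} phi_{k-1,j} rho(j)],
  phi_{k,j} = phi_{k-1,j} - phi_{kk} phi_{k-1,k-j},  j = 1..k-1.
Step k = 1:
  phi_11 = rho(1) = 0.1407.
Step k = 2:
  phi_22 = [rho(2) - phi_11 rho(1)] / [1 - phi_11 rho(1)] = [-0.2089 - (0.1407)(0.1407)] / [1 - (0.1407)(0.1407)]
         = -0.22869649 / 0.98020351 = -0.233315.
  Update: phi_21 = phi_11 - phi_22 phi_11 = 0.1407 - (-0.233315)(0.1407) = 0.173527.
Step k = 3:
  phi_33 = [rho(3) - phi_21 rho(2) - phi_22 rho(1)] / [1 - phi_21 rho(1) - phi_22 rho(2)]
    numerator   = 0.2229 - (0.173527)(-0.2089) - (-0.233315)(0.1407) = 0.29197735
    denominator = 1 - (0.173527)(0.1407) - (-0.233315)(-0.2089) = 0.92684512
  phi_33 = 0.29197735 / 0.92684512 = 0.315.
Therefore phi_{33} = 0.3150.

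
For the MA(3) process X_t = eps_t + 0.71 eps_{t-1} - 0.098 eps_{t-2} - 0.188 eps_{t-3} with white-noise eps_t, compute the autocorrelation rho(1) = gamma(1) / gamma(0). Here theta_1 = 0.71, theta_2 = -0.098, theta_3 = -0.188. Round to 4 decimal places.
\rho(1) = 0.4253

For an MA(q) process with theta_0 = 1, the autocovariance is
  gamma(k) = sigma^2 * sum_{i=0..q-k} theta_i * theta_{i+k},
and rho(k) = gamma(k) / gamma(0). Sigma^2 cancels.
  numerator   = (1)*(0.71) + (0.71)*(-0.098) + (-0.098)*(-0.188) = 0.658844.
  denominator = (1)^2 + (0.71)^2 + (-0.098)^2 + (-0.188)^2 = 1.549048.
  rho(1) = 0.658844 / 1.549048 = 0.4253.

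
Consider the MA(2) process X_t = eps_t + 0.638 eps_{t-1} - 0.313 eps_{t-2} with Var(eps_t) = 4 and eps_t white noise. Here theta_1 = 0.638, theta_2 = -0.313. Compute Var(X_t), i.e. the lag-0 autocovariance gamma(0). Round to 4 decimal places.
\gamma(0) = 6.0201

For an MA(q) process X_t = eps_t + sum_i theta_i eps_{t-i} with
Var(eps_t) = sigma^2, the variance is
  gamma(0) = sigma^2 * (1 + sum_i theta_i^2).
  sum_i theta_i^2 = (0.638)^2 + (-0.313)^2 = 0.407044 + 0.097969 = 0.505013.
  gamma(0) = 4 * (1 + 0.505013) = 4 * 1.505013 = 6.020052, which rounds to 6.0201.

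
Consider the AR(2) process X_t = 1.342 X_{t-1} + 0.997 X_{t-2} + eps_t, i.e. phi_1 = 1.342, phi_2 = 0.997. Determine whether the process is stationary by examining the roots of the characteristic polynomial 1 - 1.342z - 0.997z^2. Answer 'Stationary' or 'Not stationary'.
\text{Not stationary}

The AR(p) characteristic polynomial is P(z) = 1 - 1.342z - 0.997z^2.
Stationarity requires all roots to lie outside the unit circle, i.e. |z| > 1 for every root.
Set 1 + (-1.342) z + (-0.997) z^2 = 0, i.e. a z^2 + b z + c = 0 with a = -0.997, b = -1.342, c = 1.
Discriminant D = b^2 - 4ac = (-1.342)^2 - 4*(-0.997)*1 = 1.800964 - (-3.988) = 5.788964.
D >= 0, so the roots are real: z = (-b +/- sqrt(D)) / (2a) = (1.342 +/- 2.406027) / (-1.994).
  z_1 = (1.342 + 2.406027) / (-1.994) = -1.8797,   |z_1| = 1.8797.
  z_2 = (1.342 - 2.406027) / (-1.994) = 0.5336,   |z_2| = 0.5336.
Moduli of all roots: 1.8797, 0.5336.
All moduli strictly greater than 1? No.
Verdict: Not stationary.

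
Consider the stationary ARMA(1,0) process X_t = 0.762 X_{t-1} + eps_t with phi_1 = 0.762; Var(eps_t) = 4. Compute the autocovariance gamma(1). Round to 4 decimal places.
\gamma(1) = 7.2683

Multiply the model equation by X_{t-k} and take expectations. With theta_0 = psi_0 = 1 and psi_j the MA(infinity) weights, this gives
  gamma(k) - sum_i phi_i gamma(k-i) = c_k,
  c_k = sigma^2 * sum_{j=k..q} theta_j psi_{j-k}   (c_k = 0 for k > q),
using gamma(-m) = gamma(m).
Pure AR (q = 0): c_0 = sigma^2 = 4, c_k = 0 for k >= 1.
Equations for k = 0 and k = 1 (AR order 1):
  gamma(0) = phi_1 gamma(1) + c_0
  gamma(1) = phi_1 gamma(0) + c_1
Substituting the second into the first: gamma(0) (1 - phi_1^2) = c_0 + phi_1 c_1, so
  gamma(0) = c_0 / (1 - phi_1^2) = 4 / (1 - (0.762)^2) = 4 / 0.419356 = 9.538435.
  gamma(1) = phi_1 gamma(0) = (0.762)(9.538435) = 7.268288.
Therefore gamma(1) = 7.2683 (to 4 decimal places).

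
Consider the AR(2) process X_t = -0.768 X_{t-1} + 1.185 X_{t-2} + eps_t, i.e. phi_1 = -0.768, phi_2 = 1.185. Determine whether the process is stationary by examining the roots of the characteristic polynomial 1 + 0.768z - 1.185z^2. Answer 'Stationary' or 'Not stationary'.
\text{Not stationary}

The AR(p) characteristic polynomial is P(z) = 1 + 0.768z - 1.185z^2.
Stationarity requires all roots to lie outside the unit circle, i.e. |z| > 1 for every root.
Set 1 + (0.768) z + (-1.185) z^2 = 0, i.e. a z^2 + b z + c = 0 with a = -1.185, b = 0.768, c = 1.
Discriminant D = b^2 - 4ac = (0.768)^2 - 4*(-1.185)*1 = 0.589824 - (-4.74) = 5.329824.
D >= 0, so the roots are real: z = (-b +/- sqrt(D)) / (2a) = (-0.768 +/- 2.308641) / (-2.37).
  z_1 = (-0.768 + 2.308641) / (-2.37) = -0.6501,   |z_1| = 0.6501.
  z_2 = (-0.768 - 2.308641) / (-2.37) = 1.2982,   |z_2| = 1.2982.
Moduli of all roots: 0.6501, 1.2982.
All moduli strictly greater than 1? No.
Verdict: Not stationary.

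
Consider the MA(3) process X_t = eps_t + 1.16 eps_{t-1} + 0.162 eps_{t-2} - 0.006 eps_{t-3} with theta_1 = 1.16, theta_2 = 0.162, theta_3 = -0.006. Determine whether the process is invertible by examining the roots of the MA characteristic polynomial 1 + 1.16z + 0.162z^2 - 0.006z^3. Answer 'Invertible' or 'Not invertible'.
\text{Invertible}

The MA(q) characteristic polynomial is P(z) = 1 + 1.16z + 0.162z^2 - 0.006z^3.
Invertibility requires all roots to lie outside the unit circle, i.e. |z| > 1 for every root.
Degree 3: look for a simple real root z0 first, then factor out (1 - z/z0) and solve the remaining quadratic.
Testing z0 = -5: P(-5) = 1 + (1.16)(-5) + (0.162)(-5)^2 + (-0.006)(-5)^3
  = 1 + (-5.8) + (4.05) + (0.75) = 0.  So z_0 = -5 is a root, |z_0| = 5.
Divide out the factor (1 + 0.2 z) = (1 - z/z0) (since 1/z0 = -0.2):
  P(z) = (1 + 0.2 z)(1 + (0.96) z + (-0.03) z^2)
  [check: z-coef 0.96 - (-0.2) = 1.16; z^2-coef -0.03 - (-0.2)(0.96) = 0.162; z^3-coef -(-0.2)(-0.03) = -0.006.]
Remaining roots from the quadratic factor 1 + (0.96) z + (-0.03) z^2:
  Set 1 + (0.96) z + (-0.03) z^2 = 0, i.e. a z^2 + b z + c = 0 with a = -0.03, b = 0.96, c = 1.
  Discriminant D = b^2 - 4ac = (0.96)^2 - 4*(-0.03)*1 = 0.9216 - (-0.12) = 1.0416.
  D >= 0, so the roots are real: z = (-b +/- sqrt(D)) / (2a) = (-0.96 +/- 1.020588) / (-0.06).
    z_1 = (-0.96 + 1.020588) / (-0.06) = -1.0098,   |z_1| = 1.0098.
    z_2 = (-0.96 - 1.020588) / (-0.06) = 33.0098,   |z_2| = 33.0098.
Moduli of all roots: 5.0000, 1.0098, 33.0098.
All moduli strictly greater than 1? Yes.
Verdict: Invertible.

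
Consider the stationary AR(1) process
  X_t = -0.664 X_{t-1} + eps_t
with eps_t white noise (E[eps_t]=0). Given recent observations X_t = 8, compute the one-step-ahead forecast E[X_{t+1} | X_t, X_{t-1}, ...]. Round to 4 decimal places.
E[X_{t+1} \mid \mathcal F_t] = -5.3120

For an AR(p) model X_t = c + sum_i phi_i X_{t-i} + eps_t, the
one-step-ahead conditional mean is
  E[X_{t+1} | X_t, ...] = c + sum_i phi_i X_{t+1-i}.
Substitute known values:
  E[X_{t+1} | ...] = (-0.664) * (8)
                   = -5.3120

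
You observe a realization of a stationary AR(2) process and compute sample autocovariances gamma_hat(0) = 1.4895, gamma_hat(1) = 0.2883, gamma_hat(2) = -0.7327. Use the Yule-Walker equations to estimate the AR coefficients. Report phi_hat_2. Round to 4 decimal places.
\hat\phi_{2} = -0.5500

The Yule-Walker equations for an AR(p) process read, in matrix form,
  Gamma_p phi = r_p,   with   (Gamma_p)_{ij} = gamma(|i - j|),
                       (r_p)_i = gamma(i),   i,j = 1..p.
Substitute the sample gammas (Toeplitz matrix and right-hand side of size 2):
  Gamma_p = [[1.4895, 0.2883], [0.2883, 1.4895]]
  r_p     = [0.2883, -0.7327]
Written out:
  1.4895 phi_1 + 0.2883 phi_2 = 0.2883
  0.2883 phi_1 + 1.4895 phi_2 = -0.7327
Solve by Cramer's rule:
  det = gamma(0)^2 - gamma(1)^2 = (1.4895)^2 - (0.2883)^2 = 2.21861025 - 0.08311689 = 2.13549336
  phi_hat_1 = [gamma(1) gamma(0) - gamma(1) gamma(2)] / det = [(0.2883)(1.4895) - (0.2883)(-0.7327)] / 2.13549336 = 0.64066026 / 2.13549336 = 0.3
  phi_hat_2 = [gamma(0) gamma(2) - gamma(1)^2] / det = [(1.4895)(-0.7327) - (0.2883)^2] / 2.13549336 = -1.17447354 / 2.13549336 = -0.55
So phi_hat = [0.3000, -0.5500].
Therefore phi_hat_2 = -0.5500.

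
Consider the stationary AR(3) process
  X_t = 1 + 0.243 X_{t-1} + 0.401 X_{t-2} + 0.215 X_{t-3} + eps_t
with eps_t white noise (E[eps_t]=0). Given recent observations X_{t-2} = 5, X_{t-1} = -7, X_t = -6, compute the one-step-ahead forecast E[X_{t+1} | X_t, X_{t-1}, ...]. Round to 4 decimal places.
E[X_{t+1} \mid \mathcal F_t] = -2.1900

For an AR(p) model X_t = c + sum_i phi_i X_{t-i} + eps_t, the
one-step-ahead conditional mean is
  E[X_{t+1} | X_t, ...] = c + sum_i phi_i X_{t+1-i}.
Substitute known values:
  E[X_{t+1} | ...] = 1 + (0.243) * (-6) + (0.401) * (-7) + (0.215) * (5)
                   = -2.1900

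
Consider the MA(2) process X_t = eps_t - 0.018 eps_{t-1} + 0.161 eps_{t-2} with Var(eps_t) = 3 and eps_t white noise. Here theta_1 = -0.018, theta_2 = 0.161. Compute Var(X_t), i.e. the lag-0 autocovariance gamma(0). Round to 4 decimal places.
\gamma(0) = 3.0787

For an MA(q) process X_t = eps_t + sum_i theta_i eps_{t-i} with
Var(eps_t) = sigma^2, the variance is
  gamma(0) = sigma^2 * (1 + sum_i theta_i^2).
  sum_i theta_i^2 = (-0.018)^2 + (0.161)^2 = 0.000324 + 0.025921 = 0.026245.
  gamma(0) = 3 * (1 + 0.026245) = 3 * 1.026245 = 3.078735, which rounds to 3.0787.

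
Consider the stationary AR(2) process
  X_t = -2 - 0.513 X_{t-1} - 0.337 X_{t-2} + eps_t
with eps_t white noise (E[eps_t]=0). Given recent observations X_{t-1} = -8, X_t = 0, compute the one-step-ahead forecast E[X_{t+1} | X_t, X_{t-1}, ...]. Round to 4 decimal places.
E[X_{t+1} \mid \mathcal F_t] = 0.6960

For an AR(p) model X_t = c + sum_i phi_i X_{t-i} + eps_t, the
one-step-ahead conditional mean is
  E[X_{t+1} | X_t, ...] = c + sum_i phi_i X_{t+1-i}.
Substitute known values:
  E[X_{t+1} | ...] = -2 + (-0.513) * (0) + (-0.337) * (-8)
                   = 0.6960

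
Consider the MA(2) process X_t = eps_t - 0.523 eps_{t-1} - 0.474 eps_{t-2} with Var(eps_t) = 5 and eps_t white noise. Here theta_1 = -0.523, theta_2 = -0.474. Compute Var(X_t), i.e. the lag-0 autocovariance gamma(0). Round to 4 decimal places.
\gamma(0) = 7.4910

For an MA(q) process X_t = eps_t + sum_i theta_i eps_{t-i} with
Var(eps_t) = sigma^2, the variance is
  gamma(0) = sigma^2 * (1 + sum_i theta_i^2).
  sum_i theta_i^2 = (-0.523)^2 + (-0.474)^2 = 0.273529 + 0.224676 = 0.498205.
  gamma(0) = 5 * (1 + 0.498205) = 5 * 1.498205 = 7.491025, which rounds to 7.4910.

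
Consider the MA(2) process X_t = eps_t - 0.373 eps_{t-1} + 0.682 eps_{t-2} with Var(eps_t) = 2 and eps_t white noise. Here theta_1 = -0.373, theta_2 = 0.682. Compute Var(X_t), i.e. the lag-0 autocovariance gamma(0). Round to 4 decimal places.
\gamma(0) = 3.2085

For an MA(q) process X_t = eps_t + sum_i theta_i eps_{t-i} with
Var(eps_t) = sigma^2, the variance is
  gamma(0) = sigma^2 * (1 + sum_i theta_i^2).
  sum_i theta_i^2 = (-0.373)^2 + (0.682)^2 = 0.139129 + 0.465124 = 0.604253.
  gamma(0) = 2 * (1 + 0.604253) = 2 * 1.604253 = 3.208506, which rounds to 3.2085.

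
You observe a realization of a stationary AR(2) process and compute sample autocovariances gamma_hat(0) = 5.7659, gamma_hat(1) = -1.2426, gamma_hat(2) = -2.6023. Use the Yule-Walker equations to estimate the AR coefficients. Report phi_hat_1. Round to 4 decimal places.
\hat\phi_{1} = -0.3280

The Yule-Walker equations for an AR(p) process read, in matrix form,
  Gamma_p phi = r_p,   with   (Gamma_p)_{ij} = gamma(|i - j|),
                       (r_p)_i = gamma(i),   i,j = 1..p.
Substitute the sample gammas (Toeplitz matrix and right-hand side of size 2):
  Gamma_p = [[5.7659, -1.2426], [-1.2426, 5.7659]]
  r_p     = [-1.2426, -2.6023]
Written out:
  5.7659 phi_1 - 1.2426 phi_2 = -1.2426
  -1.2426 phi_1 + 5.7659 phi_2 = -2.6023
Solve by Cramer's rule:
  det = gamma(0)^2 - gamma(1)^2 = (5.7659)^2 - (-1.2426)^2 = 33.24560281 - 1.54405476 = 31.70154805
  phi_hat_1 = [gamma(1) gamma(0) - gamma(1) gamma(2)] / det = [(-1.2426)(5.7659) - (-1.2426)(-2.6023)] / 31.70154805 = -10.39832532 / 31.70154805 = -0.328
  phi_hat_2 = [gamma(0) gamma(2) - gamma(1)^2] / det = [(5.7659)(-2.6023) - (-1.2426)^2] / 31.70154805 = -16.54865633 / 31.70154805 = -0.522
So phi_hat = [-0.3280, -0.5220].
Therefore phi_hat_1 = -0.3280.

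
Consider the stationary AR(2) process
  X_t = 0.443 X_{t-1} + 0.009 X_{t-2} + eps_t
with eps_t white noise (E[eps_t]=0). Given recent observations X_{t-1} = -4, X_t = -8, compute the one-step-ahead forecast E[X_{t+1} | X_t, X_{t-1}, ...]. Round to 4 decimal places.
E[X_{t+1} \mid \mathcal F_t] = -3.5800

For an AR(p) model X_t = c + sum_i phi_i X_{t-i} + eps_t, the
one-step-ahead conditional mean is
  E[X_{t+1} | X_t, ...] = c + sum_i phi_i X_{t+1-i}.
Substitute known values:
  E[X_{t+1} | ...] = (0.443) * (-8) + (0.009) * (-4)
                   = -3.5800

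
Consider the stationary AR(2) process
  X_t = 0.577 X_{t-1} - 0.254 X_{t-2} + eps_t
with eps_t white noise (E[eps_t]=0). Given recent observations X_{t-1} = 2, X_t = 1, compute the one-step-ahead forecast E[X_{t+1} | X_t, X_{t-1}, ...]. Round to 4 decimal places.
E[X_{t+1} \mid \mathcal F_t] = 0.0690

For an AR(p) model X_t = c + sum_i phi_i X_{t-i} + eps_t, the
one-step-ahead conditional mean is
  E[X_{t+1} | X_t, ...] = c + sum_i phi_i X_{t+1-i}.
Substitute known values:
  E[X_{t+1} | ...] = (0.577) * (1) + (-0.254) * (2)
                   = 0.0690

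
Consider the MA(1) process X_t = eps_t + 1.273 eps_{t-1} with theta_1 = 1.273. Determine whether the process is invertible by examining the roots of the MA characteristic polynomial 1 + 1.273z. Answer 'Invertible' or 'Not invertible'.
\text{Not invertible}

The MA(q) characteristic polynomial is P(z) = 1 + 1.273z.
Invertibility requires all roots to lie outside the unit circle, i.e. |z| > 1 for every root.
This is linear in z: 1 + (1.273) z = 0  =>  z = -1/(1.273) = -0.785546,  |z| = 0.785546.
Moduli of all roots: 0.7855.
All moduli strictly greater than 1? No.
Verdict: Not invertible.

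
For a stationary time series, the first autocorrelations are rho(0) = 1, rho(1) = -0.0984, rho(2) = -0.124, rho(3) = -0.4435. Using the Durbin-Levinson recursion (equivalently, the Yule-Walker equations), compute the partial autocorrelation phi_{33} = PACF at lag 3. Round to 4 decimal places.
\phi_{33} = -0.4841

The PACF at lag k is phi_{kk}, the last component of the solution
to the Yule-Walker system G_k phi = r_k where
  (G_k)_{ij} = rho(|i - j|), (r_k)_i = rho(i), i,j = 1..k.
Equivalently, Durbin-Levinson gives phi_{kk} iteratively:
  phi_{11} = rho(1)
  phi_{kk} = [rho(k) - sum_{j=1..k-1} phi_{k-1,j} rho(k-j)]
            / [1 - sum_{j=1..k-1} phi_{k-1,j} rho(j)],
  phi_{k,j} = phi_{k-1,j} - phi_{kk} phi_{k-1,k-j},  j = 1..k-1.
Step k = 1:
  phi_11 = rho(1) = -0.0984.
Step k = 2:
  phi_22 = [rho(2) - phi_11 rho(1)] / [1 - phi_11 rho(1)] = [-0.124 - (-0.0984)(-0.0984)] / [1 - (-0.0984)(-0.0984)]
         = -0.13368256 / 0.99031744 = -0.13499.
  Update: phi_21 = phi_11 - phi_22 phi_11 = -0.0984 - (-0.13499)(-0.0984) = -0.111683.
Step k = 3:
  phi_33 = [rho(3) - phi_21 rho(2) - phi_22 rho(1)] / [1 - phi_21 rho(1) - phi_22 rho(2)]
    numerator   = -0.4435 - (-0.111683)(-0.124) - (-0.13499)(-0.0984) = -0.47063167
    denominator = 1 - (-0.111683)(-0.0984) - (-0.13499)(-0.124) = 0.97227168
  phi_33 = -0.47063167 / 0.97227168 = -0.4841.
Therefore phi_{33} = -0.4841.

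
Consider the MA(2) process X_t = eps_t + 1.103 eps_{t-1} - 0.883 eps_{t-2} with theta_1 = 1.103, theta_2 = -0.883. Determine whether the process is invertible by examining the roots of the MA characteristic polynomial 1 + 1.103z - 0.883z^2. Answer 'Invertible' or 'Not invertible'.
\text{Not invertible}

The MA(q) characteristic polynomial is P(z) = 1 + 1.103z - 0.883z^2.
Invertibility requires all roots to lie outside the unit circle, i.e. |z| > 1 for every root.
Set 1 + (1.103) z + (-0.883) z^2 = 0, i.e. a z^2 + b z + c = 0 with a = -0.883, b = 1.103, c = 1.
Discriminant D = b^2 - 4ac = (1.103)^2 - 4*(-0.883)*1 = 1.216609 - (-3.532) = 4.748609.
D >= 0, so the roots are real: z = (-b +/- sqrt(D)) / (2a) = (-1.103 +/- 2.17913) / (-1.766).
  z_1 = (-1.103 + 2.17913) / (-1.766) = -0.6094,   |z_1| = 0.6094.
  z_2 = (-1.103 - 2.17913) / (-1.766) = 1.8585,   |z_2| = 1.8585.
Moduli of all roots: 0.6094, 1.8585.
All moduli strictly greater than 1? No.
Verdict: Not invertible.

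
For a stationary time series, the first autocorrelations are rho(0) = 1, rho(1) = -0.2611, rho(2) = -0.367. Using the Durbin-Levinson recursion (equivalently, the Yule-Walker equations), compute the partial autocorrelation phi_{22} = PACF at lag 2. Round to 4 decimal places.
\phi_{22} = -0.4670

The PACF at lag k is phi_{kk}, the last component of the solution
to the Yule-Walker system G_k phi = r_k where
  (G_k)_{ij} = rho(|i - j|), (r_k)_i = rho(i), i,j = 1..k.
Equivalently, Durbin-Levinson gives phi_{kk} iteratively:
  phi_{11} = rho(1)
  phi_{kk} = [rho(k) - sum_{j=1..k-1} phi_{k-1,j} rho(k-j)]
            / [1 - sum_{j=1..k-1} phi_{k-1,j} rho(j)],
  phi_{k,j} = phi_{k-1,j} - phi_{kk} phi_{k-1,k-j},  j = 1..k-1.
Step k = 1:
  phi_11 = rho(1) = -0.2611.
Step k = 2:
  phi_22 = [rho(2) - phi_11 rho(1)] / [1 - phi_11 rho(1)] = [-0.367 - (-0.2611)(-0.2611)] / [1 - (-0.2611)(-0.2611)]
         = -0.43517321 / 0.93182679 = -0.467.
Therefore phi_{22} = -0.4670.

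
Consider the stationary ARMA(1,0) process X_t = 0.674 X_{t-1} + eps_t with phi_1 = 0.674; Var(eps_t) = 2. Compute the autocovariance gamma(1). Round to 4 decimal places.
\gamma(1) = 2.4701

Multiply the model equation by X_{t-k} and take expectations. With theta_0 = psi_0 = 1 and psi_j the MA(infinity) weights, this gives
  gamma(k) - sum_i phi_i gamma(k-i) = c_k,
  c_k = sigma^2 * sum_{j=k..q} theta_j psi_{j-k}   (c_k = 0 for k > q),
using gamma(-m) = gamma(m).
Pure AR (q = 0): c_0 = sigma^2 = 2, c_k = 0 for k >= 1.
Equations for k = 0 and k = 1 (AR order 1):
  gamma(0) = phi_1 gamma(1) + c_0
  gamma(1) = phi_1 gamma(0) + c_1
Substituting the second into the first: gamma(0) (1 - phi_1^2) = c_0 + phi_1 c_1, so
  gamma(0) = c_0 / (1 - phi_1^2) = 2 / (1 - (0.674)^2) = 2 / 0.545724 = 3.664856.
  gamma(1) = phi_1 gamma(0) = (0.674)(3.664856) = 2.470113.
Therefore gamma(1) = 2.4701 (to 4 decimal places).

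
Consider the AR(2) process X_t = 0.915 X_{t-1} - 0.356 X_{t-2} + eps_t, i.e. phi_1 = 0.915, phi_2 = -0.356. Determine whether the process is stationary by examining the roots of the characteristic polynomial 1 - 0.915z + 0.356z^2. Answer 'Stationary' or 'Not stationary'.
\text{Stationary}

The AR(p) characteristic polynomial is P(z) = 1 - 0.915z + 0.356z^2.
Stationarity requires all roots to lie outside the unit circle, i.e. |z| > 1 for every root.
Set 1 + (-0.915) z + (0.356) z^2 = 0, i.e. a z^2 + b z + c = 0 with a = 0.356, b = -0.915, c = 1.
Discriminant D = b^2 - 4ac = (-0.915)^2 - 4*(0.356)*1 = 0.837225 - (1.424) = -0.586775.
D < 0, so the roots are the complex-conjugate pair z = (-b +/- i sqrt(-D)) / (2a) = 1.2851 +/- 1.0759i.
For a conjugate pair |z|^2 = z * conj(z) = (product of roots) = c/a = 1/(0.356) = 2.808989, so |z| = sqrt(2.808989) = 1.676 for both roots.
Moduli of all roots: 1.6760, 1.6760.
All moduli strictly greater than 1? Yes.
Verdict: Stationary.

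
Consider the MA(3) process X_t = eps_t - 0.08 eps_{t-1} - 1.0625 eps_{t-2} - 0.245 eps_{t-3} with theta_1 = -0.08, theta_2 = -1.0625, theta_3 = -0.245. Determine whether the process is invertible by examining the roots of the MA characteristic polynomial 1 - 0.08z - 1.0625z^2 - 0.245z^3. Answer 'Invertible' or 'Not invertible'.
\text{Not invertible}

The MA(q) characteristic polynomial is P(z) = 1 - 0.08z - 1.0625z^2 - 0.245z^3.
Invertibility requires all roots to lie outside the unit circle, i.e. |z| > 1 for every root.
Degree 3: look for a simple real root z0 first, then factor out (1 - z/z0) and solve the remaining quadratic.
Testing z0 = -4: P(-4) = 1 + (-0.08)(-4) + (-1.0625)(-4)^2 + (-0.245)(-4)^3
  = 1 + (0.32) + (-17) + (15.68) = 0.  So z_0 = -4 is a root, |z_0| = 4.
Divide out the factor (1 + 0.25 z) = (1 - z/z0) (since 1/z0 = -0.25):
  P(z) = (1 + 0.25 z)(1 + (-0.33) z + (-0.98) z^2)
  [check: z-coef -0.33 - (-0.25) = -0.08; z^2-coef -0.98 - (-0.25)(-0.33) = -1.0625; z^3-coef -(-0.25)(-0.98) = -0.245.]
Remaining roots from the quadratic factor 1 + (-0.33) z + (-0.98) z^2:
  Set 1 + (-0.33) z + (-0.98) z^2 = 0, i.e. a z^2 + b z + c = 0 with a = -0.98, b = -0.33, c = 1.
  Discriminant D = b^2 - 4ac = (-0.33)^2 - 4*(-0.98)*1 = 0.1089 - (-3.92) = 4.0289.
  D >= 0, so the roots are real: z = (-b +/- sqrt(D)) / (2a) = (0.33 +/- 2.007212) / (-1.96).
    z_1 = (0.33 + 2.007212) / (-1.96) = -1.1925,   |z_1| = 1.1925.
    z_2 = (0.33 - 2.007212) / (-1.96) = 0.8557,   |z_2| = 0.8557.
Moduli of all roots: 4.0000, 1.1925, 0.8557.
All moduli strictly greater than 1? No.
Verdict: Not invertible.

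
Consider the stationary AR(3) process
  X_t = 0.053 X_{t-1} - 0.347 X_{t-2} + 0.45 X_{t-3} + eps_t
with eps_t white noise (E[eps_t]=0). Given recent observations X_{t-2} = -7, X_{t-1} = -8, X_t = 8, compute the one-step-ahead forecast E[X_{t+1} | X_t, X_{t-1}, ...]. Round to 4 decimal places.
E[X_{t+1} \mid \mathcal F_t] = 0.0500

For an AR(p) model X_t = c + sum_i phi_i X_{t-i} + eps_t, the
one-step-ahead conditional mean is
  E[X_{t+1} | X_t, ...] = c + sum_i phi_i X_{t+1-i}.
Substitute known values:
  E[X_{t+1} | ...] = (0.053) * (8) + (-0.347) * (-8) + (0.45) * (-7)
                   = 0.0500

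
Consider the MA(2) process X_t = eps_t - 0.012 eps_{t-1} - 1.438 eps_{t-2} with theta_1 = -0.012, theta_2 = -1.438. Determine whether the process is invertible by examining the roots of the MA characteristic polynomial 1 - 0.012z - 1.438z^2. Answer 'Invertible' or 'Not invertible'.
\text{Not invertible}

The MA(q) characteristic polynomial is P(z) = 1 - 0.012z - 1.438z^2.
Invertibility requires all roots to lie outside the unit circle, i.e. |z| > 1 for every root.
Set 1 + (-0.012) z + (-1.438) z^2 = 0, i.e. a z^2 + b z + c = 0 with a = -1.438, b = -0.012, c = 1.
Discriminant D = b^2 - 4ac = (-0.012)^2 - 4*(-1.438)*1 = 0.000144 - (-5.752) = 5.752144.
D >= 0, so the roots are real: z = (-b +/- sqrt(D)) / (2a) = (0.012 +/- 2.398363) / (-2.876).
  z_1 = (0.012 + 2.398363) / (-2.876) = -0.8381,   |z_1| = 0.8381.
  z_2 = (0.012 - 2.398363) / (-2.876) = 0.8298,   |z_2| = 0.8298.
Moduli of all roots: 0.8381, 0.8298.
All moduli strictly greater than 1? No.
Verdict: Not invertible.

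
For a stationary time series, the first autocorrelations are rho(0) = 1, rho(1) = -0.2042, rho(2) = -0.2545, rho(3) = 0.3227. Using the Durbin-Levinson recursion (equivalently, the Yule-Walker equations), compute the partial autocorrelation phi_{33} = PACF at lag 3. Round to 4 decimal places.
\phi_{33} = 0.2210

The PACF at lag k is phi_{kk}, the last component of the solution
to the Yule-Walker system G_k phi = r_k where
  (G_k)_{ij} = rho(|i - j|), (r_k)_i = rho(i), i,j = 1..k.
Equivalently, Durbin-Levinson gives phi_{kk} iteratively:
  phi_{11} = rho(1)
  phi_{kk} = [rho(k) - sum_{j=1..k-1} phi_{k-1,j} rho(k-j)]
            / [1 - sum_{j=1..k-1} phi_{k-1,j} rho(j)],
  phi_{k,j} = phi_{k-1,j} - phi_{kk} phi_{k-1,k-j},  j = 1..k-1.
Step k = 1:
  phi_11 = rho(1) = -0.2042.
Step k = 2:
  phi_22 = [rho(2) - phi_11 rho(1)] / [1 - phi_11 rho(1)] = [-0.2545 - (-0.2042)(-0.2042)] / [1 - (-0.2042)(-0.2042)]
         = -0.29619764 / 0.95830236 = -0.309086.
  Update: phi_21 = phi_11 - phi_22 phi_11 = -0.2042 - (-0.309086)(-0.2042) = -0.267315.
Step k = 3:
  phi_33 = [rho(3) - phi_21 rho(2) - phi_22 rho(1)] / [1 - phi_21 rho(1) - phi_22 rho(2)]
    numerator   = 0.3227 - (-0.267315)(-0.2545) - (-0.309086)(-0.2042) = 0.19155293
    denominator = 1 - (-0.267315)(-0.2042) - (-0.309086)(-0.2545) = 0.86675188
  phi_33 = 0.19155293 / 0.86675188 = 0.221.
Therefore phi_{33} = 0.2210.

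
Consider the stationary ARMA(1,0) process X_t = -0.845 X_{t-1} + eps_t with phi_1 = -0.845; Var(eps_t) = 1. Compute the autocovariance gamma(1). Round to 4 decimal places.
\gamma(1) = -2.9548

Multiply the model equation by X_{t-k} and take expectations. With theta_0 = psi_0 = 1 and psi_j the MA(infinity) weights, this gives
  gamma(k) - sum_i phi_i gamma(k-i) = c_k,
  c_k = sigma^2 * sum_{j=k..q} theta_j psi_{j-k}   (c_k = 0 for k > q),
using gamma(-m) = gamma(m).
Pure AR (q = 0): c_0 = sigma^2 = 1, c_k = 0 for k >= 1.
Equations for k = 0 and k = 1 (AR order 1):
  gamma(0) = phi_1 gamma(1) + c_0
  gamma(1) = phi_1 gamma(0) + c_1
Substituting the second into the first: gamma(0) (1 - phi_1^2) = c_0 + phi_1 c_1, so
  gamma(0) = c_0 / (1 - phi_1^2) = 1 / (1 - (-0.845)^2) = 1 / 0.285975 = 3.496809.
  gamma(1) = phi_1 gamma(0) = (-0.845)(3.496809) = -2.954804.
Therefore gamma(1) = -2.9548 (to 4 decimal places).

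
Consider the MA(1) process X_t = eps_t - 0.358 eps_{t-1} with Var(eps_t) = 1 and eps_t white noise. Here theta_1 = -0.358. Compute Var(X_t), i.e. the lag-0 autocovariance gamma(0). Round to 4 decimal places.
\gamma(0) = 1.1282

For an MA(q) process X_t = eps_t + sum_i theta_i eps_{t-i} with
Var(eps_t) = sigma^2, the variance is
  gamma(0) = sigma^2 * (1 + sum_i theta_i^2).
  sum_i theta_i^2 = (-0.358)^2 = 0.128164.
  gamma(0) = 1 * (1 + 0.128164) = 1 * 1.128164 = 1.128164, which rounds to 1.1282.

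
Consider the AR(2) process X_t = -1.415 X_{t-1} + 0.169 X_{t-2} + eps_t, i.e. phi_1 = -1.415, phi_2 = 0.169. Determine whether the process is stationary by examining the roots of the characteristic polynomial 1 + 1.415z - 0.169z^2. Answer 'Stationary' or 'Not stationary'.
\text{Not stationary}

The AR(p) characteristic polynomial is P(z) = 1 + 1.415z - 0.169z^2.
Stationarity requires all roots to lie outside the unit circle, i.e. |z| > 1 for every root.
Set 1 + (1.415) z + (-0.169) z^2 = 0, i.e. a z^2 + b z + c = 0 with a = -0.169, b = 1.415, c = 1.
Discriminant D = b^2 - 4ac = (1.415)^2 - 4*(-0.169)*1 = 2.002225 - (-0.676) = 2.678225.
D >= 0, so the roots are real: z = (-b +/- sqrt(D)) / (2a) = (-1.415 +/- 1.636528) / (-0.338).
  z_1 = (-1.415 + 1.636528) / (-0.338) = -0.6554,   |z_1| = 0.6554.
  z_2 = (-1.415 - 1.636528) / (-0.338) = 9.0282,   |z_2| = 9.0282.
Moduli of all roots: 0.6554, 9.0282.
All moduli strictly greater than 1? No.
Verdict: Not stationary.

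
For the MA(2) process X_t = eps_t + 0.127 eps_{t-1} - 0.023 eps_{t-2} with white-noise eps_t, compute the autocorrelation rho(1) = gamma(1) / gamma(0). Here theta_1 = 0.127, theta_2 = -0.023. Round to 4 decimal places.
\rho(1) = 0.1220

For an MA(q) process with theta_0 = 1, the autocovariance is
  gamma(k) = sigma^2 * sum_{i=0..q-k} theta_i * theta_{i+k},
and rho(k) = gamma(k) / gamma(0). Sigma^2 cancels.
  numerator   = (1)*(0.127) + (0.127)*(-0.023) = 0.124079.
  denominator = (1)^2 + (0.127)^2 + (-0.023)^2 = 1.016658.
  rho(1) = 0.124079 / 1.016658 = 0.1220.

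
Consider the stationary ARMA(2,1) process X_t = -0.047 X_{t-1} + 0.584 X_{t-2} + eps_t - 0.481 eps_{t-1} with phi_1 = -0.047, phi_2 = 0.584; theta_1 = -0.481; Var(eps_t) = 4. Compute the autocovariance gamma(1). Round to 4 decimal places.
\gamma(1) = -5.5559

Multiply the model equation by X_{t-k} and take expectations. With theta_0 = psi_0 = 1 and psi_j the MA(infinity) weights, this gives
  gamma(k) - sum_i phi_i gamma(k-i) = c_k,
  c_k = sigma^2 * sum_{j=k..q} theta_j psi_{j-k}   (c_k = 0 for k > q),
using gamma(-m) = gamma(m).
psi-weights needed (psi_j = theta_j + sum_i phi_i psi_{j-i}):
  psi_1 = theta_1 + phi_1 = -0.481 + (-0.047) = -0.528
Right-hand sides:
  c_0 = sigma^2 (1 + theta_1 psi_1) = 4 * (1 + (-0.481)(-0.528)) = 4 * 1.253968 = 5.015872
  c_1 = sigma^2 theta_1 = 4 * (-0.481) = -1.924
  c_2 = 0
Equations for k = 0, 1, 2 (AR order 2, c_2 = 0):
  (E0) gamma(0) = phi_1 gamma(1) + phi_2 gamma(2) + c_0
  (E1) gamma(1) = phi_1 gamma(0) + phi_2 gamma(1) + c_1
  (E2) gamma(2) = phi_1 gamma(1) + phi_2 gamma(0)
From (E1): gamma(1) = A gamma(0) + B with
  A = phi_1 / (1 - phi_2) = -0.047 / 0.416 = -0.112981,   B = c_1 / (1 - phi_2) = -1.924 / 0.416 = -4.625.
Insert (E2) into (E0): gamma(0) (1 - phi_2^2) = phi_1 (1 + phi_2) gamma(1) + c_0.
  phi_1 (1 + phi_2) = (-0.047)(1.584) = -0.074448,   1 - phi_2^2 = 0.658944.
Replace gamma(1) by A gamma(0) + B and collect gamma(0):
  gamma(0) [0.658944 - (-0.074448)(-0.112981)] = (-0.074448)(-4.625) + 5.015872
  gamma(0) * 0.650533 = 5.360194
  gamma(0) = 5.360194 / 0.650533 = 8.239698.
  gamma(1) = A gamma(0) + B = (-0.112981)(8.239698) + (-4.625) = -5.555927.
Therefore gamma(1) = -5.5559 (to 4 decimal places).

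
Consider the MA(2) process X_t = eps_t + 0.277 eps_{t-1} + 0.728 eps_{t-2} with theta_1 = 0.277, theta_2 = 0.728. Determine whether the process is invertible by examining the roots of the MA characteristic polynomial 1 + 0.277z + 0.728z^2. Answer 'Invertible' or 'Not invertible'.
\text{Invertible}

The MA(q) characteristic polynomial is P(z) = 1 + 0.277z + 0.728z^2.
Invertibility requires all roots to lie outside the unit circle, i.e. |z| > 1 for every root.
Set 1 + (0.277) z + (0.728) z^2 = 0, i.e. a z^2 + b z + c = 0 with a = 0.728, b = 0.277, c = 1.
Discriminant D = b^2 - 4ac = (0.277)^2 - 4*(0.728)*1 = 0.076729 - (2.912) = -2.835271.
D < 0, so the roots are the complex-conjugate pair z = (-b +/- i sqrt(-D)) / (2a) = -0.1902 +/- 1.1565i.
For a conjugate pair |z|^2 = z * conj(z) = (product of roots) = c/a = 1/(0.728) = 1.373626, so |z| = sqrt(1.373626) = 1.172 for both roots.
Moduli of all roots: 1.1720, 1.1720.
All moduli strictly greater than 1? Yes.
Verdict: Invertible.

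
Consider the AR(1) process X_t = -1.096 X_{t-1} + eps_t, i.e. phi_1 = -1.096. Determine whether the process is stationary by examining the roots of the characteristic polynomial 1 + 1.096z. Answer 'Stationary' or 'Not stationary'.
\text{Not stationary}

The AR(p) characteristic polynomial is P(z) = 1 + 1.096z.
Stationarity requires all roots to lie outside the unit circle, i.e. |z| > 1 for every root.
This is linear in z: 1 + (1.096) z = 0  =>  z = -1/(1.096) = -0.912409,  |z| = 0.912409.
Moduli of all roots: 0.9124.
All moduli strictly greater than 1? No.
Verdict: Not stationary.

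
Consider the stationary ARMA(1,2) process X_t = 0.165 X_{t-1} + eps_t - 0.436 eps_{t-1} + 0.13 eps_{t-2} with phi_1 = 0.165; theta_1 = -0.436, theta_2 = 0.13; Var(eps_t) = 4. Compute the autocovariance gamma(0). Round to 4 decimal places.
\gamma(0) = 4.3237

Multiply the model equation by X_{t-k} and take expectations. With theta_0 = psi_0 = 1 and psi_j the MA(infinity) weights, this gives
  gamma(k) - sum_i phi_i gamma(k-i) = c_k,
  c_k = sigma^2 * sum_{j=k..q} theta_j psi_{j-k}   (c_k = 0 for k > q),
using gamma(-m) = gamma(m).
psi-weights needed (psi_j = theta_j + sum_i phi_i psi_{j-i}):
  psi_1 = theta_1 + phi_1 = -0.436 + (0.165) = -0.271
  psi_2 = theta_2 + phi_1 psi_1 = 0.13 + (0.165)(-0.271) = 0.085285
Right-hand sides:
  c_0 = sigma^2 (1 + theta_1 psi_1 + theta_2 psi_2) = 4 * (1 + (-0.436)(-0.271) + (0.13)(0.085285)) = 4 * 1.129243 = 4.516972
  c_1 = sigma^2 (theta_1 + theta_2 psi_1) = 4 * (-0.436 + (0.13)(-0.271)) = -1.88492
  c_2 = sigma^2 theta_2 = 4 * (0.13) = 0.52
Equations for k = 0 and k = 1 (AR order 1):
  gamma(0) = phi_1 gamma(1) + c_0
  gamma(1) = phi_1 gamma(0) + c_1
Substituting the second into the first: gamma(0) (1 - phi_1^2) = c_0 + phi_1 c_1, so
  gamma(0) = (c_0 + phi_1 c_1) / (1 - phi_1^2) = (4.516972 + (0.165)(-1.88492)) / (1 - (0.165)^2) = 4.20596 / 0.972775 = 4.323672.
Therefore gamma(0) = 4.3237 (to 4 decimal places).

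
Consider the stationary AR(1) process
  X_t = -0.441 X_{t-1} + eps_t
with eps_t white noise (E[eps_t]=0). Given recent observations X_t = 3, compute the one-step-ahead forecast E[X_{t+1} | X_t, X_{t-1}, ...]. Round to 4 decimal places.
E[X_{t+1} \mid \mathcal F_t] = -1.3230

For an AR(p) model X_t = c + sum_i phi_i X_{t-i} + eps_t, the
one-step-ahead conditional mean is
  E[X_{t+1} | X_t, ...] = c + sum_i phi_i X_{t+1-i}.
Substitute known values:
  E[X_{t+1} | ...] = (-0.441) * (3)
                   = -1.3230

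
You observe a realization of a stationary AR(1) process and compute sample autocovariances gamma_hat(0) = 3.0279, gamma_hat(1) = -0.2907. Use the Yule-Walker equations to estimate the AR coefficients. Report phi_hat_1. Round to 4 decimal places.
\hat\phi_{1} = -0.0960

The Yule-Walker equations for an AR(p) process read, in matrix form,
  Gamma_p phi = r_p,   with   (Gamma_p)_{ij} = gamma(|i - j|),
                       (r_p)_i = gamma(i),   i,j = 1..p.
Substitute the sample gammas (Toeplitz matrix and right-hand side of size 1):
  Gamma_p = [[3.0279]]
  r_p     = [-0.2907]
With p = 1 this is the single equation gamma(0) phi_1 = gamma(1):
  phi_hat_1 = gamma(1) / gamma(0) = -0.2907 / 3.0279 = -0.0960.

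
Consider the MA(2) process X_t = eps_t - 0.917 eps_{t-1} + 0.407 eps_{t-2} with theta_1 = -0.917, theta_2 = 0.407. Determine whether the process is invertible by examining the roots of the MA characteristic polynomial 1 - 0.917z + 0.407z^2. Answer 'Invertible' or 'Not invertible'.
\text{Invertible}

The MA(q) characteristic polynomial is P(z) = 1 - 0.917z + 0.407z^2.
Invertibility requires all roots to lie outside the unit circle, i.e. |z| > 1 for every root.
Set 1 + (-0.917) z + (0.407) z^2 = 0, i.e. a z^2 + b z + c = 0 with a = 0.407, b = -0.917, c = 1.
Discriminant D = b^2 - 4ac = (-0.917)^2 - 4*(0.407)*1 = 0.840889 - (1.628) = -0.787111.
D < 0, so the roots are the complex-conjugate pair z = (-b +/- i sqrt(-D)) / (2a) = 1.1265 +/- 1.0899i.
For a conjugate pair |z|^2 = z * conj(z) = (product of roots) = c/a = 1/(0.407) = 2.457002, so |z| = sqrt(2.457002) = 1.5675 for both roots.
Moduli of all roots: 1.5675, 1.5675.
All moduli strictly greater than 1? Yes.
Verdict: Invertible.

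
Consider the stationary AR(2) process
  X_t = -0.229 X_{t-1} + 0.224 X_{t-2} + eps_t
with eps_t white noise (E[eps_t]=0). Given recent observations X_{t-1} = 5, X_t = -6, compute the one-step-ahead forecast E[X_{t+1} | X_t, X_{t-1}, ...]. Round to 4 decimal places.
E[X_{t+1} \mid \mathcal F_t] = 2.4940

For an AR(p) model X_t = c + sum_i phi_i X_{t-i} + eps_t, the
one-step-ahead conditional mean is
  E[X_{t+1} | X_t, ...] = c + sum_i phi_i X_{t+1-i}.
Substitute known values:
  E[X_{t+1} | ...] = (-0.229) * (-6) + (0.224) * (5)
                   = 2.4940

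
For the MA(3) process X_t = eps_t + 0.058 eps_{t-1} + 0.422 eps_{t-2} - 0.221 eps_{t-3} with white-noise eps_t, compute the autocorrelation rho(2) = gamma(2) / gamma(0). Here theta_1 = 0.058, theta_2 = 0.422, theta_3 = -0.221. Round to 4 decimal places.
\rho(2) = 0.3326

For an MA(q) process with theta_0 = 1, the autocovariance is
  gamma(k) = sigma^2 * sum_{i=0..q-k} theta_i * theta_{i+k},
and rho(k) = gamma(k) / gamma(0). Sigma^2 cancels.
  numerator   = (1)*(0.422) + (0.058)*(-0.221) = 0.409182.
  denominator = (1)^2 + (0.058)^2 + (0.422)^2 + (-0.221)^2 = 1.230289.
  rho(2) = 0.409182 / 1.230289 = 0.3326.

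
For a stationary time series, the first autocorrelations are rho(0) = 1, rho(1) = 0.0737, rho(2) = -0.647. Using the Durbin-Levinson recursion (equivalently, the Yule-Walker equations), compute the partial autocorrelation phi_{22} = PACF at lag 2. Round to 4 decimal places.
\phi_{22} = -0.6560

The PACF at lag k is phi_{kk}, the last component of the solution
to the Yule-Walker system G_k phi = r_k where
  (G_k)_{ij} = rho(|i - j|), (r_k)_i = rho(i), i,j = 1..k.
Equivalently, Durbin-Levinson gives phi_{kk} iteratively:
  phi_{11} = rho(1)
  phi_{kk} = [rho(k) - sum_{j=1..k-1} phi_{k-1,j} rho(k-j)]
            / [1 - sum_{j=1..k-1} phi_{k-1,j} rho(j)],
  phi_{k,j} = phi_{k-1,j} - phi_{kk} phi_{k-1,k-j},  j = 1..k-1.
Step k = 1:
  phi_11 = rho(1) = 0.0737.
Step k = 2:
  phi_22 = [rho(2) - phi_11 rho(1)] / [1 - phi_11 rho(1)] = [-0.647 - (0.0737)(0.0737)] / [1 - (0.0737)(0.0737)]
         = -0.65243169 / 0.99456831 = -0.656.
Therefore phi_{22} = -0.6560.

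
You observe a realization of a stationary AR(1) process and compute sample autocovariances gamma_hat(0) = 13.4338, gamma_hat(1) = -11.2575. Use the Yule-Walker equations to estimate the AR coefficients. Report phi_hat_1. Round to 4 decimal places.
\hat\phi_{1} = -0.8380

The Yule-Walker equations for an AR(p) process read, in matrix form,
  Gamma_p phi = r_p,   with   (Gamma_p)_{ij} = gamma(|i - j|),
                       (r_p)_i = gamma(i),   i,j = 1..p.
Substitute the sample gammas (Toeplitz matrix and right-hand side of size 1):
  Gamma_p = [[13.4338]]
  r_p     = [-11.2575]
With p = 1 this is the single equation gamma(0) phi_1 = gamma(1):
  phi_hat_1 = gamma(1) / gamma(0) = -11.2575 / 13.4338 = -0.8380.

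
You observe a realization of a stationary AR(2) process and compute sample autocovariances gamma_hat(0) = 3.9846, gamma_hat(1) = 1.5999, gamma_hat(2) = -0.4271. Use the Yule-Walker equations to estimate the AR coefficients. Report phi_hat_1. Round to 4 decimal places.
\hat\phi_{1} = 0.5300

The Yule-Walker equations for an AR(p) process read, in matrix form,
  Gamma_p phi = r_p,   with   (Gamma_p)_{ij} = gamma(|i - j|),
                       (r_p)_i = gamma(i),   i,j = 1..p.
Substitute the sample gammas (Toeplitz matrix and right-hand side of size 2):
  Gamma_p = [[3.9846, 1.5999], [1.5999, 3.9846]]
  r_p     = [1.5999, -0.4271]
Written out:
  3.9846 phi_1 + 1.5999 phi_2 = 1.5999
  1.5999 phi_1 + 3.9846 phi_2 = -0.4271
Solve by Cramer's rule:
  det = gamma(0)^2 - gamma(1)^2 = (3.9846)^2 - (1.5999)^2 = 15.87703716 - 2.55968001 = 13.31735715
  phi_hat_1 = [gamma(1) gamma(0) - gamma(1) gamma(2)] / det = [(1.5999)(3.9846) - (1.5999)(-0.4271)] / 13.31735715 = 7.05827883 / 13.31735715 = 0.53
  phi_hat_2 = [gamma(0) gamma(2) - gamma(1)^2] / det = [(3.9846)(-0.4271) - (1.5999)^2] / 13.31735715 = -4.26150267 / 13.31735715 = -0.32
So phi_hat = [0.5300, -0.3200].
Therefore phi_hat_1 = 0.5300.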